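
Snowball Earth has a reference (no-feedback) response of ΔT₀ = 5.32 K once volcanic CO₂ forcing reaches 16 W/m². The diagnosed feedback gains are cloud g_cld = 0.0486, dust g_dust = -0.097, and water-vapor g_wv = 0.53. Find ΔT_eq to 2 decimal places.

10.26 K

Total gain g = 0.0486 − 0.097 + 0.53 = 0.4816.
Amplification A = 1/(1 − 0.4816) = 1.929.
ΔT = 5.32 × 1.929 = 10.26 K.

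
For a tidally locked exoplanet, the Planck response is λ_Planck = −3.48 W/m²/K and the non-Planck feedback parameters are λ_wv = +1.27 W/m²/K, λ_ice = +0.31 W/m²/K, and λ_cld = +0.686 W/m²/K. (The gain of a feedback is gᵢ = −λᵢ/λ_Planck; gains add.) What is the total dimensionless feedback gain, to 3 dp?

0.651

Convert to gains: g_wv = 1.27/3.48 = 0.3649; g_ice = 0.31/3.48 = 0.08908; g_cld = 0.686/3.48 = 0.1971.
Total gain g = 0.65108.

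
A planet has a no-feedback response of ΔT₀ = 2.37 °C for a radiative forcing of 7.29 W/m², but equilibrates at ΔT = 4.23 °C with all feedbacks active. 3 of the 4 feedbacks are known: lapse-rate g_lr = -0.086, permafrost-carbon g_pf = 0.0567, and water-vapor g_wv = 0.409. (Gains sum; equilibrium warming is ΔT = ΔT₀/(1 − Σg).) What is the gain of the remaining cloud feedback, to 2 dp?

0.06

Amplification A = ΔT/ΔT₀ = 4.23/2.37 = 1.785.
Total gain g = 1 − 1/A = 1 − 1/1.785 = 0.4398.
Known gains sum to -0.086 + 0.0567 + 0.409 = 0.3797.
g_cld = 0.4398 − 0.3797 = 0.06.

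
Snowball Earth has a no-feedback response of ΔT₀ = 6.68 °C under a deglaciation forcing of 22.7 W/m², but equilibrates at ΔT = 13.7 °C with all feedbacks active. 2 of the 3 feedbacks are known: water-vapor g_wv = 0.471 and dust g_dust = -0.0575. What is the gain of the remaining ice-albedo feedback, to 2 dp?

0.10

Amplification A = ΔT/ΔT₀ = 13.7/6.68 = 2.051.
Total gain g = 1 − 1/A = 1 − 1/2.051 = 0.5124.
Known gains sum to 0.471 − 0.0575 = 0.4135.
g_ice = 0.5124 − 0.4135 = 0.10.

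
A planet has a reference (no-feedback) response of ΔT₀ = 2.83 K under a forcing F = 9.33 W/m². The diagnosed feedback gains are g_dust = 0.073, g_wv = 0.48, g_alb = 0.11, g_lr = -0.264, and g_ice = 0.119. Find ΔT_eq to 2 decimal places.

5.87 K

Total gain g = 0.073 + 0.48 + 0.11 − 0.264 + 0.119 = 0.518.
Amplification A = 1/(1 − 0.518) = 2.075.
ΔT = 2.83 × 2.075 = 5.87 K.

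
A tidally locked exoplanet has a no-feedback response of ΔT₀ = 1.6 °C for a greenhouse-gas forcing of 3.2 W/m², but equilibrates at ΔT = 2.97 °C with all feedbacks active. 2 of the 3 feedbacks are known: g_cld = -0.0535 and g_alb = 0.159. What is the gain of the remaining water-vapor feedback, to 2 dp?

Amplification A = ΔT/ΔT₀ = 2.97/1.6 = 1.856.
Total gain g = 1 − 1/A = 1 − 1/1.856 = 0.4612.
Known gains sum to -0.0535 + 0.159 = 0.1055.
g_wv = 0.4612 − 0.1055 = 0.36.

0.36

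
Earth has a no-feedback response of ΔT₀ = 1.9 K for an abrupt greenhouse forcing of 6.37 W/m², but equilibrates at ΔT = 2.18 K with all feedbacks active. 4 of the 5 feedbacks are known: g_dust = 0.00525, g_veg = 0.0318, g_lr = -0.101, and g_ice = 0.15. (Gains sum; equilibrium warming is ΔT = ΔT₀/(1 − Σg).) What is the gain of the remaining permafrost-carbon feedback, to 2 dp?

0.04

Amplification A = ΔT/ΔT₀ = 2.18/1.9 = 1.147.
Total gain g = 1 − 1/A = 1 − 1/1.147 = 0.1282.
Known gains sum to 0.00525 + 0.0318 − 0.101 + 0.15 = 0.08605.
g_pf = 0.1282 − 0.08605 = 0.04.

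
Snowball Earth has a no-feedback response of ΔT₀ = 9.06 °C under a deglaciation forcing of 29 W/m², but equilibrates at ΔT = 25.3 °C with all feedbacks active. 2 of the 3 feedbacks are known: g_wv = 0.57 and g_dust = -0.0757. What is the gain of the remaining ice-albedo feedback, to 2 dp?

0.15

Amplification A = ΔT/ΔT₀ = 25.3/9.06 = 2.792.
Total gain g = 1 − 1/A = 1 − 1/2.792 = 0.6418.
Known gains sum to 0.57 − 0.0757 = 0.4943.
g_ice = 0.6418 − 0.4943 = 0.15.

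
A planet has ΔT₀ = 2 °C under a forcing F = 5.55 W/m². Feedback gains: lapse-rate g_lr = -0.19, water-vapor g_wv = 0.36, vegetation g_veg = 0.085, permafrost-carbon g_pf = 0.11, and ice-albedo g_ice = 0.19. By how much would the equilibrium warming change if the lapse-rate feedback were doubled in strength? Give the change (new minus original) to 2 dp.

Original: g = 0.555, ΔT = 2/(1−0.555) = 4.4944 °C.
With doubled lapse-rate: g' = 0.365, ΔT' = 2/(1−0.365) = 3.1496 °C.
Change = 3.1496 − 4.4944 = -1.34 °C.

-1.34 °C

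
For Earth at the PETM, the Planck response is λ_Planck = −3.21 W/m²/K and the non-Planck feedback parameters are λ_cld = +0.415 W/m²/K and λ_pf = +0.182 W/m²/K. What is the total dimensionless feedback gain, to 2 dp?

0.19

Convert to gains: g_cld = 0.415/3.21 = 0.1293; g_pf = 0.182/3.21 = 0.0567.
Total gain g = 0.186.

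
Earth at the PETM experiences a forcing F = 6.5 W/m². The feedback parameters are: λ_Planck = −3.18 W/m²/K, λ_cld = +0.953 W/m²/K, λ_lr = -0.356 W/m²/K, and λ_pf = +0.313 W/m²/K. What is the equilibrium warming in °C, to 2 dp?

2.86 °C

Net feedback parameter λ = (−3.18) + (+0.953) + (-0.356) + (+0.313) = -2.27 W/m²/K.
ΔT = −F/λ = −6.5/(-2.27) = 2.86 °C.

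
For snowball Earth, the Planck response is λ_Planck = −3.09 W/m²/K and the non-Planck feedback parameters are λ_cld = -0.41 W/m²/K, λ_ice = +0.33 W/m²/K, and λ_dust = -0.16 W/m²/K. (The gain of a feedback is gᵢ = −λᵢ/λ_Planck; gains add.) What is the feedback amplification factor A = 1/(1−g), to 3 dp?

0.928

Convert to gains: g_cld = -0.41/3.09 = -0.1327; g_ice = 0.33/3.09 = 0.1068; g_dust = -0.16/3.09 = -0.05178.
Total gain g = -0.07768.
A = 1/(1 + 0.07768) = 0.928.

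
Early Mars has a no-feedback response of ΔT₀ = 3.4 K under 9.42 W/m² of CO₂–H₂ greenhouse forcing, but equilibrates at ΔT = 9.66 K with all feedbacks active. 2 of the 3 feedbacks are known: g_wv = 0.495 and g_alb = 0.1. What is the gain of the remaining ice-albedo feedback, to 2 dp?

0.05

Amplification A = ΔT/ΔT₀ = 9.66/3.4 = 2.841.
Total gain g = 1 − 1/A = 1 − 1/2.841 = 0.648.
Known gains sum to 0.495 + 0.1 = 0.595.
g_ice = 0.648 − 0.595 = 0.05.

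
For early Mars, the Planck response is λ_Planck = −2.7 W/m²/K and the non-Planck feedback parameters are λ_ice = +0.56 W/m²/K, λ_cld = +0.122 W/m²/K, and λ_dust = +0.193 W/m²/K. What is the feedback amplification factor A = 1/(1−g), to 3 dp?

Convert to gains: g_ice = 0.56/2.7 = 0.2074; g_cld = 0.122/2.7 = 0.04519; g_dust = 0.193/2.7 = 0.07148.
Total gain g = 0.32407.
A = 1/(1 − 0.32407) = 1.479.

1.479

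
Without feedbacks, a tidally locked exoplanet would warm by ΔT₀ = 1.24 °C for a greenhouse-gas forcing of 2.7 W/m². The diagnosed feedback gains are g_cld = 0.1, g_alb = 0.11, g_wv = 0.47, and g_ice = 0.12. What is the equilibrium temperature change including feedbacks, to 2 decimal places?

6.20 °C

Total gain g = 0.1 + 0.11 + 0.47 + 0.12 = 0.8.
Amplification A = 1/(1 − 0.8) = 5.
ΔT = 1.24 × 5 = 6.20 °C.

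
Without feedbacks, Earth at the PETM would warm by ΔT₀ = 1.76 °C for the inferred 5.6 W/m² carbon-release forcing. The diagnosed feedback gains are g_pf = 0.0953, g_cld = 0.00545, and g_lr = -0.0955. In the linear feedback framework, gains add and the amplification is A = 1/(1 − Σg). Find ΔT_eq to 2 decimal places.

1.77 °C

Total gain g = 0.0953 + 0.00545 − 0.0955 = 0.00525.
Amplification A = 1/(1 − 0.00525) = 1.005.
ΔT = 1.76 × 1.005 = 1.77 °C.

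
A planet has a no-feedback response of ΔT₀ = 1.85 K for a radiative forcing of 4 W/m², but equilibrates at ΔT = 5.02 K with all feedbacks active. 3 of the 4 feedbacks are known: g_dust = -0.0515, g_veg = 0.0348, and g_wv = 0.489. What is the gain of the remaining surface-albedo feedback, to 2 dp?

Amplification A = ΔT/ΔT₀ = 5.02/1.85 = 2.714.
Total gain g = 1 − 1/A = 1 − 1/2.714 = 0.6315.
Known gains sum to -0.0515 + 0.0348 + 0.489 = 0.4723.
g_alb = 0.6315 − 0.4723 = 0.16.

0.16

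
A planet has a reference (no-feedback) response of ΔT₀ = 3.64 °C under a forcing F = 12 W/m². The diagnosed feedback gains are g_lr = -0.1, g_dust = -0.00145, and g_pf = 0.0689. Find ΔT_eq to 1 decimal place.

3.5 °C

Total gain g = -0.1 − 0.00145 + 0.0689 = -0.03255.
Amplification A = 1/(1 + 0.03255) = 0.9685.
ΔT = 3.64 × 0.9685 = 3.5 °C.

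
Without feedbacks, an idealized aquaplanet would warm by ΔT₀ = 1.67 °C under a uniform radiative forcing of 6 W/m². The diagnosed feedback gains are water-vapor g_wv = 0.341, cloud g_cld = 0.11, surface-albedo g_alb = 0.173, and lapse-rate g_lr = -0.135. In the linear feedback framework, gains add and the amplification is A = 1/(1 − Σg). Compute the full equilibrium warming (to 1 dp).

Total gain g = 0.341 + 0.11 + 0.173 − 0.135 = 0.489.
Amplification A = 1/(1 − 0.489) = 1.957.
ΔT = 1.67 × 1.957 = 3.3 °C.

3.3 °C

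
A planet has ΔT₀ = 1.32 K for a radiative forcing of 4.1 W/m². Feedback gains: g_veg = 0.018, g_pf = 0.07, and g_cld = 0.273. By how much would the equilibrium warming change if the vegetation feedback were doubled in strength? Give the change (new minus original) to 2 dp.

0.06 K

Original: g = 0.361, ΔT = 1.32/(1−0.361) = 2.0657 K.
With doubled vegetation: g' = 0.379, ΔT' = 1.32/(1−0.379) = 2.1256 K.
Change = 2.1256 − 2.0657 = 0.06 K.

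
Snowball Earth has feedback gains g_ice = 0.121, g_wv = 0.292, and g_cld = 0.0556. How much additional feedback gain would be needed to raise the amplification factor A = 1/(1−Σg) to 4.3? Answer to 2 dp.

Current total gain = 0.4686.
Target gain for A = 4.3: g* = 1 − 1/4.3 = 0.7674.
Additional gain needed = 0.7674 − 0.4686 = 0.30.

0.30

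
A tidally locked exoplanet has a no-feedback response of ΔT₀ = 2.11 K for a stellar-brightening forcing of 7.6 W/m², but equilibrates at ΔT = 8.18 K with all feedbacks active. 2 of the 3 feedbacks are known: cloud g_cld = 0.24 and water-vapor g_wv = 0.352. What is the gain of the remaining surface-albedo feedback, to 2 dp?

0.15

Amplification A = ΔT/ΔT₀ = 8.18/2.11 = 3.877.
Total gain g = 1 − 1/A = 1 − 1/3.877 = 0.7421.
Known gains sum to 0.24 + 0.352 = 0.592.
g_alb = 0.7421 − 0.592 = 0.15.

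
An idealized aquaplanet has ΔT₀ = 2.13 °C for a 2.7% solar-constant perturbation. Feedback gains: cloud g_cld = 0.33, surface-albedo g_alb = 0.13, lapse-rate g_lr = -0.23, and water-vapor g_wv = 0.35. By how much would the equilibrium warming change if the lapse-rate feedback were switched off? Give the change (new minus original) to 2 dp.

Original: g = 0.58, ΔT = 2.13/(1−0.58) = 5.0714 °C.
Without lapse-rate: g' = 0.81, ΔT' = 2.13/(1−0.81) = 11.2105 °C.
Change = 11.2105 − 5.0714 = 6.14 °C.

6.14 °C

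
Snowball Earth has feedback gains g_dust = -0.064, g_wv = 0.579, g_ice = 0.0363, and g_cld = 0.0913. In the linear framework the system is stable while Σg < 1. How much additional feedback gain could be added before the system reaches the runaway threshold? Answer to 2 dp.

0.36

Current total gain = -0.064 + 0.579 + 0.0363 + 0.0913 = 0.6426.
Margin to runaway = 1 − 0.6426 = 0.36.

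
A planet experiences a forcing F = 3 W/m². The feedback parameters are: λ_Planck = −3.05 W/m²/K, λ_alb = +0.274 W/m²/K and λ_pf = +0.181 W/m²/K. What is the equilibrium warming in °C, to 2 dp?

Net feedback parameter λ = (−3.05) + (+0.274) + (+0.181) = -2.595 W/m²/K.
ΔT = −F/λ = −3/(-2.595) = 1.16 °C.

1.16 °C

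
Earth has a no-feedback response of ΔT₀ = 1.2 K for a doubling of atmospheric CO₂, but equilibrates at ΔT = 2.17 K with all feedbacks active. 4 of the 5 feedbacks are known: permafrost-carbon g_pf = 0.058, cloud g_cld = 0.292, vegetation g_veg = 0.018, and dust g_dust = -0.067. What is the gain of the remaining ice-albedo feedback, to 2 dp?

0.15

Amplification A = ΔT/ΔT₀ = 2.17/1.2 = 1.808.
Total gain g = 1 − 1/A = 1 − 1/1.808 = 0.4469.
Known gains sum to 0.058 + 0.292 + 0.018 − 0.067 = 0.301.
g_ice = 0.4469 − 0.301 = 0.15.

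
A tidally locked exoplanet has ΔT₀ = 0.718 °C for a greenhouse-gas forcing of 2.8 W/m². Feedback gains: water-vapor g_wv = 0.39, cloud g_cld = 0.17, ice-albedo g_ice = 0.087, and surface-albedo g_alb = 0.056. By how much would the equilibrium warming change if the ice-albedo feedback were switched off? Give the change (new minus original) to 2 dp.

Original: g = 0.703, ΔT = 0.718/(1−0.703) = 2.4175 °C.
Without ice-albedo: g' = 0.616, ΔT' = 0.718/(1−0.616) = 1.8698 °C.
Change = 1.8698 − 2.4175 = -0.55 °C.

-0.55 °C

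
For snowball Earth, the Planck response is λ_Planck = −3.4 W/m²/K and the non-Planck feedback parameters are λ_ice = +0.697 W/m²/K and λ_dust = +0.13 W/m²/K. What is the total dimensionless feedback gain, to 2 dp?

0.24

Convert to gains: g_ice = 0.697/3.4 = 0.205; g_dust = 0.13/3.4 = 0.03824.
Total gain g = 0.24324.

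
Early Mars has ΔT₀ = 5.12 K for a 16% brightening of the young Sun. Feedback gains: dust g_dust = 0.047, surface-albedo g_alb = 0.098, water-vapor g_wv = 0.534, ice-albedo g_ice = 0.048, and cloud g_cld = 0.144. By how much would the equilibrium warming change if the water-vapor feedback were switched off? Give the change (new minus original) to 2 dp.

-31.97 K

Original: g = 0.871, ΔT = 5.12/(1−0.871) = 39.6899 K.
Without water-vapor: g' = 0.337, ΔT' = 5.12/(1−0.337) = 7.7225 K.
Change = 7.7225 − 39.6899 = -31.97 K.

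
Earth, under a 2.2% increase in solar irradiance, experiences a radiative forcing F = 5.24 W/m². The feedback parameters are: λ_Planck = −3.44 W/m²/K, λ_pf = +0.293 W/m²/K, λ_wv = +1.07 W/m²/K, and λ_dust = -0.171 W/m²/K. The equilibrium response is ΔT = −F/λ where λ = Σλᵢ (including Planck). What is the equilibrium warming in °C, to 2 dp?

2.33 °C

Net feedback parameter λ = (−3.44) + (+0.293) + (+1.07) + (-0.171) = -2.248 W/m²/K.
ΔT = −F/λ = −5.24/(-2.248) = 2.33 °C.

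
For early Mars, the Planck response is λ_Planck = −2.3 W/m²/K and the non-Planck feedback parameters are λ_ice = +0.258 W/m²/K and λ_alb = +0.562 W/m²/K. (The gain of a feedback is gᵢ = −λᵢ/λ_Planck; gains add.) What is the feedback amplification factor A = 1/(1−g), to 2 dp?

1.55

Convert to gains: g_ice = 0.258/2.3 = 0.1122; g_alb = 0.562/2.3 = 0.2443.
Total gain g = 0.3565.
A = 1/(1 − 0.3565) = 1.55.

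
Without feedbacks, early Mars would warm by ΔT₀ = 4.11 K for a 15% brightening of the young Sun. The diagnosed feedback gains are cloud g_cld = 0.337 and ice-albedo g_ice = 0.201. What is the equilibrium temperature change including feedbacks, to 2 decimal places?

8.90 K

Total gain g = 0.337 + 0.201 = 0.538.
Amplification A = 1/(1 − 0.538) = 2.165.
ΔT = 4.11 × 2.165 = 8.90 K.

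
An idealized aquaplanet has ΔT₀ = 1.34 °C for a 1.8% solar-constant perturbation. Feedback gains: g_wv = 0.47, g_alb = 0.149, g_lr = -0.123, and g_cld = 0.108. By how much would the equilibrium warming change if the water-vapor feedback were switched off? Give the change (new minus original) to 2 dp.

-1.84 °C

Original: g = 0.604, ΔT = 1.34/(1−0.604) = 3.3838 °C.
Without water-vapor: g' = 0.134, ΔT' = 1.34/(1−0.134) = 1.5473 °C.
Change = 1.5473 − 3.3838 = -1.84 °C.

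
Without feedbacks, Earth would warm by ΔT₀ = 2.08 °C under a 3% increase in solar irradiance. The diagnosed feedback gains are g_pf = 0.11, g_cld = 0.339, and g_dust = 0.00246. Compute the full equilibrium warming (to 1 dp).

3.8 °C

Total gain g = 0.11 + 0.339 + 0.00246 = 0.45146.
Amplification A = 1/(1 − 0.45146) = 1.823.
ΔT = 2.08 × 1.823 = 3.8 °C.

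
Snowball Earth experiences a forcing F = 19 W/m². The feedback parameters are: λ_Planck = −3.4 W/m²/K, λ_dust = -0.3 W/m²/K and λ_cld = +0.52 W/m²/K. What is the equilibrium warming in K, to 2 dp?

Net feedback parameter λ = (−3.4) + (-0.3) + (+0.52) = -3.18 W/m²/K.
ΔT = −F/λ = −19/(-3.18) = 5.97 K.

5.97 K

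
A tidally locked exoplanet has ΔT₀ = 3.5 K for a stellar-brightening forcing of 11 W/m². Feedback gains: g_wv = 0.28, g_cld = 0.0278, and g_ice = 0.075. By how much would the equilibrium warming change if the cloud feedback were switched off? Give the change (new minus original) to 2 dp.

Original: g = 0.3828, ΔT = 3.5/(1−0.3828) = 5.6708 K.
Without cloud: g' = 0.355, ΔT' = 3.5/(1−0.355) = 5.4264 K.
Change = 5.4264 − 5.6708 = -0.24 K.

-0.24 K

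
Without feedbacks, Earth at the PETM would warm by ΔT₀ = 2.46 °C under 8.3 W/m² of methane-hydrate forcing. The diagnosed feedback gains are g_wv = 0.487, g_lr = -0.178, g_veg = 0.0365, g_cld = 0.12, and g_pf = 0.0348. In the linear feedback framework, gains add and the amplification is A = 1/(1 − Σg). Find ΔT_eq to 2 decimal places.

Total gain g = 0.487 − 0.178 + 0.0365 + 0.12 + 0.0348 = 0.5003.
Amplification A = 1/(1 − 0.5003) = 2.001.
ΔT = 2.46 × 2.001 = 4.92 °C.

4.92 °C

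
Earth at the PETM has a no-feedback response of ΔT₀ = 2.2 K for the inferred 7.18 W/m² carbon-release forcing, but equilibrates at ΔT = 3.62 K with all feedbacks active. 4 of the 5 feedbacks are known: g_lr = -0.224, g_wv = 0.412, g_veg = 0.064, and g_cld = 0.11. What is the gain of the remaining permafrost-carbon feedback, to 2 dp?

Amplification A = ΔT/ΔT₀ = 3.62/2.2 = 1.645.
Total gain g = 1 − 1/A = 1 − 1/1.645 = 0.3921.
Known gains sum to -0.224 + 0.412 + 0.064 + 0.11 = 0.362.
g_pf = 0.3921 − 0.362 = 0.03.

0.03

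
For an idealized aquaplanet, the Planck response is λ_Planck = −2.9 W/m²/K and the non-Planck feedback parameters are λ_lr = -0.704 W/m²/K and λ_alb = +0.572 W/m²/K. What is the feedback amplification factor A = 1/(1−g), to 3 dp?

Convert to gains: g_lr = -0.704/2.9 = -0.2428; g_alb = 0.572/2.9 = 0.1972.
Total gain g = -0.0456.
A = 1/(1 + 0.0456) = 0.956.

0.956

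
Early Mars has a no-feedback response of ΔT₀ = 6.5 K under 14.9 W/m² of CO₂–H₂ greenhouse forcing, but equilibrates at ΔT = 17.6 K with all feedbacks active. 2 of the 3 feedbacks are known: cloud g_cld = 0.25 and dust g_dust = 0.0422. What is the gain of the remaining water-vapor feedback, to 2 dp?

0.34

Amplification A = ΔT/ΔT₀ = 17.6/6.5 = 2.708.
Total gain g = 1 − 1/A = 1 − 1/2.708 = 0.6307.
Known gains sum to 0.25 + 0.0422 = 0.2922.
g_wv = 0.6307 − 0.2922 = 0.34.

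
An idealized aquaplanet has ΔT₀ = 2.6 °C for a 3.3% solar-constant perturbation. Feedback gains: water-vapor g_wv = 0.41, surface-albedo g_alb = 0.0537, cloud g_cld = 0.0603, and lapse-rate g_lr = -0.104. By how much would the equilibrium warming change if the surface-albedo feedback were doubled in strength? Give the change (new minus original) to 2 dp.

0.46 °C

Original: g = 0.42, ΔT = 2.6/(1−0.42) = 4.4828 °C.
With doubled surface-albedo: g' = 0.4737, ΔT' = 2.6/(1−0.4737) = 4.9401 °C.
Change = 4.9401 − 4.4828 = 0.46 °C.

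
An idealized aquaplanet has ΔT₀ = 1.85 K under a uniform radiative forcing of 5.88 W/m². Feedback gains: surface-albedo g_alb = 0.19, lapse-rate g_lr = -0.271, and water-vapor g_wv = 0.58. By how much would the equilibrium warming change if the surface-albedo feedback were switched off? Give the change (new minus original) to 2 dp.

-1.02 K

Original: g = 0.499, ΔT = 1.85/(1−0.499) = 3.6926 K.
Without surface-albedo: g' = 0.309, ΔT' = 1.85/(1−0.309) = 2.6773 K.
Change = 2.6773 − 3.6926 = -1.02 K.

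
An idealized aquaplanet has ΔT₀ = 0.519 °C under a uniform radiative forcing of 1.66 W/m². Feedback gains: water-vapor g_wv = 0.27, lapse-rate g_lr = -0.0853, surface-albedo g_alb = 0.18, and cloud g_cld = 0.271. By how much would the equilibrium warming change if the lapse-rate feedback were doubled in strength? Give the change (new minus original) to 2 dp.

Original: g = 0.6357, ΔT = 0.519/(1−0.6357) = 1.4247 °C.
With doubled lapse-rate: g' = 0.5504, ΔT' = 0.519/(1−0.5504) = 1.1544 °C.
Change = 1.1544 − 1.4247 = -0.27 °C.

-0.27 °C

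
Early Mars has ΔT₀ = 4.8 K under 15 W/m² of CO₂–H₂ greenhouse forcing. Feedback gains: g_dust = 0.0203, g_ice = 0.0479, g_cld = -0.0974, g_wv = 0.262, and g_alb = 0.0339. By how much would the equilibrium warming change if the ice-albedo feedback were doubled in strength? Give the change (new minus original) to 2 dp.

Original: g = 0.2667, ΔT = 4.8/(1−0.2667) = 6.5458 K.
With doubled ice-albedo: g' = 0.3146, ΔT' = 4.8/(1−0.3146) = 7.0032 K.
Change = 7.0032 − 6.5458 = 0.46 K.

0.46 K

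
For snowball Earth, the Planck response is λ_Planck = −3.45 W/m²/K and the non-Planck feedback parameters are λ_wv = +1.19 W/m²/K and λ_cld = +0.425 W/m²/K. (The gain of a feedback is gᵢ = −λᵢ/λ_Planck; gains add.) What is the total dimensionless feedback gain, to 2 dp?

Convert to gains: g_wv = 1.19/3.45 = 0.3449; g_cld = 0.425/3.45 = 0.1232.
Total gain g = 0.4681.

0.47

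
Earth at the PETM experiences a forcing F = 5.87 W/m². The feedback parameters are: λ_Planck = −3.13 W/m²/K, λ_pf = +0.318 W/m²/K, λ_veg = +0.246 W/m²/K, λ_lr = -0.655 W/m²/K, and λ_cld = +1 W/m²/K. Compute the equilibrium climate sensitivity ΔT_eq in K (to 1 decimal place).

Net feedback parameter λ = (−3.13) + (+0.318) + (+0.246) + (-0.655) + (+1) = -2.221 W/m²/K.
ΔT = −F/λ = −5.87/(-2.221) = 2.6 K.

2.6 K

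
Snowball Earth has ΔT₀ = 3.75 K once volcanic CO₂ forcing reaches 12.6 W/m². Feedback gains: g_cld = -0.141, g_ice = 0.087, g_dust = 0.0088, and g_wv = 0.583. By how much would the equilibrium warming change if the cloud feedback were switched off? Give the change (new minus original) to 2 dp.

Original: g = 0.5378, ΔT = 3.75/(1−0.5378) = 8.1134 K.
Without cloud: g' = 0.6788, ΔT' = 3.75/(1−0.6788) = 11.6750 K.
Change = 11.6750 − 8.1134 = 3.56 K.

3.56 K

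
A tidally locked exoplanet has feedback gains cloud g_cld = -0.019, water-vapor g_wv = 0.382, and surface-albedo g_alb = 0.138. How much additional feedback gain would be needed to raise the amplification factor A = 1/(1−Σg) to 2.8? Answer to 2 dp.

Current total gain = 0.501.
Target gain for A = 2.8: g* = 1 − 1/2.8 = 0.6429.
Additional gain needed = 0.6429 − 0.501 = 0.14.

0.14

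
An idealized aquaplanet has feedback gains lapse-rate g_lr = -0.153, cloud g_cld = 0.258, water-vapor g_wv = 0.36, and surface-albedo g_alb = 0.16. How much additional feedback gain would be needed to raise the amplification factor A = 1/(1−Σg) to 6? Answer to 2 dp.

0.21

Current total gain = 0.625.
Target gain for A = 6: g* = 1 − 1/6 = 0.8333.
Additional gain needed = 0.8333 − 0.625 = 0.21.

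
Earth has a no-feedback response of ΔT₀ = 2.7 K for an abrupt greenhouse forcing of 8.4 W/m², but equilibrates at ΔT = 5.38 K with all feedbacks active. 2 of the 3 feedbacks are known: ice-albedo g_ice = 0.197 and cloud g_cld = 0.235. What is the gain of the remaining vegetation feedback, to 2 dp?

Amplification A = ΔT/ΔT₀ = 5.38/2.7 = 1.993.
Total gain g = 1 − 1/A = 1 − 1/1.993 = 0.4982.
Known gains sum to 0.197 + 0.235 = 0.432.
g_veg = 0.4982 − 0.432 = 0.07.

0.07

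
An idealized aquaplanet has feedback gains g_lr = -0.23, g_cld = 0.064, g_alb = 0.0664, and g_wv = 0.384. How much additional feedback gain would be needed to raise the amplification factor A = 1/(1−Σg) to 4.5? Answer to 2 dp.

0.49

Current total gain = 0.2844.
Target gain for A = 4.5: g* = 1 − 1/4.5 = 0.7778.
Additional gain needed = 0.7778 − 0.2844 = 0.49.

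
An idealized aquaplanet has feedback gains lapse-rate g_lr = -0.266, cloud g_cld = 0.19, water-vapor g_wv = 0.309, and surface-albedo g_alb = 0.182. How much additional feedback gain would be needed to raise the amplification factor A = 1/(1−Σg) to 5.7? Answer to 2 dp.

0.41

Current total gain = 0.415.
Target gain for A = 5.7: g* = 1 − 1/5.7 = 0.8246.
Additional gain needed = 0.8246 − 0.415 = 0.41.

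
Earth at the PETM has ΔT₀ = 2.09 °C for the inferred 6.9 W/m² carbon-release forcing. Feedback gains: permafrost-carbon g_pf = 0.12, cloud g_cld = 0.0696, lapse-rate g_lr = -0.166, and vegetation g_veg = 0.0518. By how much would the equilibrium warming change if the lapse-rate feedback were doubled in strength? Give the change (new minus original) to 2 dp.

Original: g = 0.0754, ΔT = 2.09/(1−0.0754) = 2.2604 °C.
With doubled lapse-rate: g' = -0.0906, ΔT' = 2.09/(1+0.0906) = 1.9164 °C.
Change = 1.9164 − 2.2604 = -0.34 °C.

-0.34 °C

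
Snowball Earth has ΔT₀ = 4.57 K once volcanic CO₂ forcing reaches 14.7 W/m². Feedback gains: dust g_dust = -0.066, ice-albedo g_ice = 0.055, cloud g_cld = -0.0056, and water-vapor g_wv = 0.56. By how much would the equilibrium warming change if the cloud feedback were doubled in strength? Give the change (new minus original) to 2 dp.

Original: g = 0.5434, ΔT = 4.57/(1−0.5434) = 10.0088 K.
With doubled cloud: g' = 0.5378, ΔT' = 4.57/(1−0.5378) = 9.8875 K.
Change = 9.8875 − 10.0088 = -0.12 K.

-0.12 K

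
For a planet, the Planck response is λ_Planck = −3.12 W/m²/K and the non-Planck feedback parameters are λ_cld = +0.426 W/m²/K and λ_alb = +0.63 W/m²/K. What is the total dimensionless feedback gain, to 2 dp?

Convert to gains: g_cld = 0.426/3.12 = 0.1365; g_alb = 0.63/3.12 = 0.2019.
Total gain g = 0.3384.

0.34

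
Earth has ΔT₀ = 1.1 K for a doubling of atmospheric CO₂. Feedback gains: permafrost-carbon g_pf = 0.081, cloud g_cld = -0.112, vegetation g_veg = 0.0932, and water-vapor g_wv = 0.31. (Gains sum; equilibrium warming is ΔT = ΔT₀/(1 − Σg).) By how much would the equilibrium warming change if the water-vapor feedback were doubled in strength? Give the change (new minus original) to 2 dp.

1.71 K

Original: g = 0.3722, ΔT = 1.1/(1−0.3722) = 1.7522 K.
With doubled water-vapor: g' = 0.6822, ΔT' = 1.1/(1−0.6822) = 3.4613 K.
Change = 3.4613 − 1.7522 = 1.71 K.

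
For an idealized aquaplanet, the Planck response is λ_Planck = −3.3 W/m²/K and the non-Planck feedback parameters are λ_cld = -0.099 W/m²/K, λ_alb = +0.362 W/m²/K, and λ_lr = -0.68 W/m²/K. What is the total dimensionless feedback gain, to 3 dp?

Convert to gains: g_cld = -0.099/3.3 = -0.03; g_alb = 0.362/3.3 = 0.1097; g_lr = -0.68/3.3 = -0.2061.
Total gain g = -0.1264.

-0.126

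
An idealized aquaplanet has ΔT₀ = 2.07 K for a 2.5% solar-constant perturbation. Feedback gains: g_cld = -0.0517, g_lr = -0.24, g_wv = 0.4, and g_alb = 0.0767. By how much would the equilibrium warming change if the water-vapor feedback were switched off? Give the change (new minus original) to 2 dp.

Original: g = 0.185, ΔT = 2.07/(1−0.185) = 2.5399 K.
Without water-vapor: g' = -0.215, ΔT' = 2.07/(1+0.215) = 1.7037 K.
Change = 1.7037 − 2.5399 = -0.84 K.

-0.84 K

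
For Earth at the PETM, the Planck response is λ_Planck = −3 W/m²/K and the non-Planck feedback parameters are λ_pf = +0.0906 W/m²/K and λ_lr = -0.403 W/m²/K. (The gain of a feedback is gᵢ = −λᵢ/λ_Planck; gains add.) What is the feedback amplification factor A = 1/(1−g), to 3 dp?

0.906

Convert to gains: g_pf = 0.0906/3 = 0.0302; g_lr = -0.403/3 = -0.1343.
Total gain g = -0.1041.
A = 1/(1 + 0.1041) = 0.906.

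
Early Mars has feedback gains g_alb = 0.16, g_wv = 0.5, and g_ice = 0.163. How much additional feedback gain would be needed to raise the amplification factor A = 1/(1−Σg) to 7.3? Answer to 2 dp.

Current total gain = 0.823.
Target gain for A = 7.3: g* = 1 − 1/7.3 = 0.863.
Additional gain needed = 0.863 − 0.823 = 0.04.

0.04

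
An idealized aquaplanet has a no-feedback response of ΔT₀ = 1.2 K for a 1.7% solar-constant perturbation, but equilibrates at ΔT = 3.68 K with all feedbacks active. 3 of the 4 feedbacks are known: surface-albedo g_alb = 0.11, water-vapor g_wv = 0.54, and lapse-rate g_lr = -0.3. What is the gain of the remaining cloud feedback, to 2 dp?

Amplification A = ΔT/ΔT₀ = 3.68/1.2 = 3.067.
Total gain g = 1 − 1/A = 1 − 1/3.067 = 0.6739.
Known gains sum to 0.11 + 0.54 − 0.3 = 0.35.
g_cld = 0.6739 − 0.35 = 0.32.

0.32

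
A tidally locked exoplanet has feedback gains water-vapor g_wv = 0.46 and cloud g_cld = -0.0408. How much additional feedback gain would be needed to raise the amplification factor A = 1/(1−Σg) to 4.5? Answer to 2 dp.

0.36

Current total gain = 0.4192.
Target gain for A = 4.5: g* = 1 − 1/4.5 = 0.7778.
Additional gain needed = 0.7778 − 0.4192 = 0.36.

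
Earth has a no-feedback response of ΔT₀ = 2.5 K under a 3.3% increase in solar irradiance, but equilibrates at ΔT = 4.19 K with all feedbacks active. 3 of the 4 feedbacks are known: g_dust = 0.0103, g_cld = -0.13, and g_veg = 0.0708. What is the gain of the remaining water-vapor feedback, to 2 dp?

Amplification A = ΔT/ΔT₀ = 4.19/2.5 = 1.676.
Total gain g = 1 − 1/A = 1 − 1/1.676 = 0.4033.
Known gains sum to 0.0103 − 0.13 + 0.0708 = -0.0489.
g_wv = 0.4033 + 0.0489 = 0.45.

0.45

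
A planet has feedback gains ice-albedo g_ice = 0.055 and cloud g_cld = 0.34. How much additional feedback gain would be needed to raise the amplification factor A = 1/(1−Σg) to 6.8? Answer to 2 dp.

0.46

Current total gain = 0.395.
Target gain for A = 6.8: g* = 1 − 1/6.8 = 0.8529.
Additional gain needed = 0.8529 − 0.395 = 0.46.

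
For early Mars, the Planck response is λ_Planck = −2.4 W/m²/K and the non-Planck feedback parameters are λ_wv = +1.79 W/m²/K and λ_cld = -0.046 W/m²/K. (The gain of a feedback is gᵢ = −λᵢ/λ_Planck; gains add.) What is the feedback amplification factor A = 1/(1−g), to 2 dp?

3.66

Convert to gains: g_wv = 1.79/2.4 = 0.7458; g_cld = -0.046/2.4 = -0.01917.
Total gain g = 0.72663.
A = 1/(1 − 0.72663) = 3.66.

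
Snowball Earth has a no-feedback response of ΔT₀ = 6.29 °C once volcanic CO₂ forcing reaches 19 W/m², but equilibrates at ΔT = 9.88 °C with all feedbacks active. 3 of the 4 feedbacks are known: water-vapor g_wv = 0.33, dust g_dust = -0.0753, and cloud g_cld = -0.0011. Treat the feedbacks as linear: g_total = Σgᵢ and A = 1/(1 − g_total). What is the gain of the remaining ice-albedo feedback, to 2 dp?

Amplification A = ΔT/ΔT₀ = 9.88/6.29 = 1.571.
Total gain g = 1 − 1/A = 1 − 1/1.571 = 0.3635.
Known gains sum to 0.33 − 0.0753 − 0.0011 = 0.2536.
g_ice = 0.3635 − 0.2536 = 0.11.

0.11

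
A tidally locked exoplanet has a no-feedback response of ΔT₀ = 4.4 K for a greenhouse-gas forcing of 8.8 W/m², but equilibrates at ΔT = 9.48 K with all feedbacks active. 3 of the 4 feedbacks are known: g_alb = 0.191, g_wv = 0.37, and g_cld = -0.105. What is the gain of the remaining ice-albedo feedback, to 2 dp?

Amplification A = ΔT/ΔT₀ = 9.48/4.4 = 2.155.
Total gain g = 1 − 1/A = 1 − 1/2.155 = 0.536.
Known gains sum to 0.191 + 0.37 − 0.105 = 0.456.
g_ice = 0.536 − 0.456 = 0.08.

0.08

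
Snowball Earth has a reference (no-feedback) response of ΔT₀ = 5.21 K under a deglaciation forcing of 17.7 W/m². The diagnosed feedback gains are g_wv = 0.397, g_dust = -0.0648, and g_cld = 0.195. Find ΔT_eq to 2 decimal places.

11.02 K

Total gain g = 0.397 − 0.0648 + 0.195 = 0.5272.
Amplification A = 1/(1 − 0.5272) = 2.115.
ΔT = 5.21 × 2.115 = 11.02 K.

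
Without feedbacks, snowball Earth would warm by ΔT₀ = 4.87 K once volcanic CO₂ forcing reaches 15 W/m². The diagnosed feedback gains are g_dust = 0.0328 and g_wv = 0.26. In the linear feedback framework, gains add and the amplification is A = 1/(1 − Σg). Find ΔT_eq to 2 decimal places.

6.89 K

Total gain g = 0.0328 + 0.26 = 0.2928.
Amplification A = 1/(1 − 0.2928) = 1.414.
ΔT = 4.87 × 1.414 = 6.89 K.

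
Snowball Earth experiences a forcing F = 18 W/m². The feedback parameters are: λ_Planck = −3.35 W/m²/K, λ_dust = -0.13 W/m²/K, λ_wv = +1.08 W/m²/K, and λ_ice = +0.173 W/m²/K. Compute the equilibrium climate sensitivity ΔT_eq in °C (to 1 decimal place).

8.1 °C

Net feedback parameter λ = (−3.35) + (-0.13) + (+1.08) + (+0.173) = -2.227 W/m²/K.
ΔT = −F/λ = −18/(-2.227) = 8.1 °C.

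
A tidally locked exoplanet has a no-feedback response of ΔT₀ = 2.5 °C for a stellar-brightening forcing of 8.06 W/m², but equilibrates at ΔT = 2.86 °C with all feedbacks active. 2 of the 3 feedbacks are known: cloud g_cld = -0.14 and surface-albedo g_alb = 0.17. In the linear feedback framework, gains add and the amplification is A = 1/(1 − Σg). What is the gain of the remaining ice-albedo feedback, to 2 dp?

0.10

Amplification A = ΔT/ΔT₀ = 2.86/2.5 = 1.144.
Total gain g = 1 − 1/A = 1 − 1/1.144 = 0.1259.
Known gains sum to -0.14 + 0.17 = 0.03.
g_ice = 0.1259 − 0.03 = 0.10.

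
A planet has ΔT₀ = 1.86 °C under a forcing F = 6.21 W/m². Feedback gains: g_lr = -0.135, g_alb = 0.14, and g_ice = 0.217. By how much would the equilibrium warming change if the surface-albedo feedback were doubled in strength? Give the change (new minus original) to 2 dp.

0.52 °C

Original: g = 0.222, ΔT = 1.86/(1−0.222) = 2.3907 °C.
With doubled surface-albedo: g' = 0.362, ΔT' = 1.86/(1−0.362) = 2.9154 °C.
Change = 2.9154 − 2.3907 = 0.52 °C.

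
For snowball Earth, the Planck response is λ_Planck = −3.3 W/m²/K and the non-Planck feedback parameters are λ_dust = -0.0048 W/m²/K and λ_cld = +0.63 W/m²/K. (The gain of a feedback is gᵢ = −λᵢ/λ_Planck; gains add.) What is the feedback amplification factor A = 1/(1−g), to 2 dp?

1.23

Convert to gains: g_dust = -0.0048/3.3 = -0.001455; g_cld = 0.63/3.3 = 0.1909.
Total gain g = 0.189445.
A = 1/(1 − 0.189445) = 1.23.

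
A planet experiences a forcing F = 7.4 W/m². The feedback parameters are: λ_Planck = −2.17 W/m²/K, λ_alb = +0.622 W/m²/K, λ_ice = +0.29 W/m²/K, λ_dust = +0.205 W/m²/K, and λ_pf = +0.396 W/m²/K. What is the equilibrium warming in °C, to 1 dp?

Net feedback parameter λ = (−2.17) + (+0.622) + (+0.29) + (+0.205) + (+0.396) = -0.657 W/m²/K.
ΔT = −F/λ = −7.4/(-0.657) = 11.3 °C.

11.3 °C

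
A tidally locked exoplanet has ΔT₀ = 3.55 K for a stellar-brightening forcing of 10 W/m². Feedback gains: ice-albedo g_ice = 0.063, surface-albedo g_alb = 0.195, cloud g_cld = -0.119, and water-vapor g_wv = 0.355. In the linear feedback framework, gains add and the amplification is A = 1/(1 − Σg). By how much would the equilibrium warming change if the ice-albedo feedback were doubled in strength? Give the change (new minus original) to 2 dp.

Original: g = 0.494, ΔT = 3.55/(1−0.494) = 7.0158 K.
With doubled ice-albedo: g' = 0.557, ΔT' = 3.55/(1−0.557) = 8.0135 K.
Change = 8.0135 − 7.0158 = 1.00 K.

1.00 K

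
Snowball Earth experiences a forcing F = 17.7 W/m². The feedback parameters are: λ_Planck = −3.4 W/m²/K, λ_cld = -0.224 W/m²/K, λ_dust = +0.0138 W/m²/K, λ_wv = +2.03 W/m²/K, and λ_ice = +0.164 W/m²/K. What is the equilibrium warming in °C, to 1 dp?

Net feedback parameter λ = (−3.4) + (-0.224) + (+0.0138) + (+2.03) + (+0.164) = -1.4162 W/m²/K.
ΔT = −F/λ = −17.7/(-1.4162) = 12.5 °C.

12.5 °C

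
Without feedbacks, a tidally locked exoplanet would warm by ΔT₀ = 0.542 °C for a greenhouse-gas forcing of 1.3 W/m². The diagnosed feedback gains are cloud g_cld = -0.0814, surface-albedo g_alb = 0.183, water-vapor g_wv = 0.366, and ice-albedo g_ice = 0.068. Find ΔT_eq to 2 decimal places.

Total gain g = -0.0814 + 0.183 + 0.366 + 0.068 = 0.5356.
Amplification A = 1/(1 − 0.5356) = 2.153.
ΔT = 0.542 × 2.153 = 1.17 °C.

1.17 °C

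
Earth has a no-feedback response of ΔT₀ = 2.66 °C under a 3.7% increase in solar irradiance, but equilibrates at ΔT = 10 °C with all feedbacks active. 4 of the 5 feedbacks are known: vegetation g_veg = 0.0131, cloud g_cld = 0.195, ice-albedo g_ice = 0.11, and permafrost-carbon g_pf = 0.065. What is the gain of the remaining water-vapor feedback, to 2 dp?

Amplification A = ΔT/ΔT₀ = 10/2.66 = 3.759.
Total gain g = 1 − 1/A = 1 − 1/3.759 = 0.734.
Known gains sum to 0.0131 + 0.195 + 0.11 + 0.065 = 0.3831.
g_wv = 0.734 − 0.3831 = 0.35.

0.35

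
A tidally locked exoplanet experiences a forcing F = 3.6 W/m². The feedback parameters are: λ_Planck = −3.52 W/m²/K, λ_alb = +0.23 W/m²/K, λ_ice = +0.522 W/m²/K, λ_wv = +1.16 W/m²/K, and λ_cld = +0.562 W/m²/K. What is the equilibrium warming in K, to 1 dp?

Net feedback parameter λ = (−3.52) + (+0.23) + (+0.522) + (+1.16) + (+0.562) = -1.046 W/m²/K.
ΔT = −F/λ = −3.6/(-1.046) = 3.4 K.

3.4 K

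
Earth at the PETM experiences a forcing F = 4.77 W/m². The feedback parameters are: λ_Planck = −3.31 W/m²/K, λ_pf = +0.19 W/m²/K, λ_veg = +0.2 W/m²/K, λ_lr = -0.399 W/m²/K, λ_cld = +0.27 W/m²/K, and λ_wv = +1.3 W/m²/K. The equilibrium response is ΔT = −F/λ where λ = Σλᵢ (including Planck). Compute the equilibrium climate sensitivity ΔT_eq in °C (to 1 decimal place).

2.7 °C

Net feedback parameter λ = (−3.31) + (+0.19) + (+0.2) + (-0.399) + (+0.27) + (+1.3) = -1.749 W/m²/K.
ΔT = −F/λ = −4.77/(-1.749) = 2.7 °C.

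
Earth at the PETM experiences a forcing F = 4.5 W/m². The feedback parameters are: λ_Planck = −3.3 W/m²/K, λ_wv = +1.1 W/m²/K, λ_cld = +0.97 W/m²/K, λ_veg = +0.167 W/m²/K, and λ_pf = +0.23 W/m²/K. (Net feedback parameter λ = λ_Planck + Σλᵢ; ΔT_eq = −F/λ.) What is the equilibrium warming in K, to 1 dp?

5.4 K

Net feedback parameter λ = (−3.3) + (+1.1) + (+0.97) + (+0.167) + (+0.23) = -0.833 W/m²/K.
ΔT = −F/λ = −4.5/(-0.833) = 5.4 K.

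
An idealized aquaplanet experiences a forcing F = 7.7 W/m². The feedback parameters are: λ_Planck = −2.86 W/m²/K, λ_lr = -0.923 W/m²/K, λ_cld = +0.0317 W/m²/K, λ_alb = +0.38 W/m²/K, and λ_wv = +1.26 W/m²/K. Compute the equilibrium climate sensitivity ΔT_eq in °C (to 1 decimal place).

Net feedback parameter λ = (−2.86) + (-0.923) + (+0.0317) + (+0.38) + (+1.26) = -2.1113 W/m²/K.
ΔT = −F/λ = −7.7/(-2.1113) = 3.6 °C.

3.6 °C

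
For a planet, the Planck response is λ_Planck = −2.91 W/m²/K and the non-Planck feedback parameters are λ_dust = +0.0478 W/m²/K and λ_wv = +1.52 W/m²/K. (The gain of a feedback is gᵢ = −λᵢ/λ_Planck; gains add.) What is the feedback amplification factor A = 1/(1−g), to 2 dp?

Convert to gains: g_dust = 0.0478/2.91 = 0.01643; g_wv = 1.52/2.91 = 0.5223.
Total gain g = 0.53873.
A = 1/(1 − 0.53873) = 2.17.

2.17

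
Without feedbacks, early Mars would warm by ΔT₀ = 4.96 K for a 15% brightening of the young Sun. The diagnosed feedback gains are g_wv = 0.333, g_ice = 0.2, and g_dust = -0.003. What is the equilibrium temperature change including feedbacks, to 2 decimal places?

10.55 K

Total gain g = 0.333 + 0.2 − 0.003 = 0.53.
Amplification A = 1/(1 − 0.53) = 2.128.
ΔT = 4.96 × 2.128 = 10.55 K.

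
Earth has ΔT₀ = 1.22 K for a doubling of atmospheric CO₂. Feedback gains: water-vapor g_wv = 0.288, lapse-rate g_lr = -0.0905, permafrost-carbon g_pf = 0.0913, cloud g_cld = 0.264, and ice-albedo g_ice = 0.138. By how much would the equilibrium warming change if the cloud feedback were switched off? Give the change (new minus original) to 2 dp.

Original: g = 0.6908, ΔT = 1.22/(1−0.6908) = 3.9457 K.
Without cloud: g' = 0.4268, ΔT' = 1.22/(1−0.4268) = 2.1284 K.
Change = 2.1284 − 3.9457 = -1.82 K.

-1.82 K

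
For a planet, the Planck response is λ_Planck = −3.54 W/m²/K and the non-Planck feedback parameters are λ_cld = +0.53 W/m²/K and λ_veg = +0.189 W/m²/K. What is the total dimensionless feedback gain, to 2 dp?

Convert to gains: g_cld = 0.53/3.54 = 0.1497; g_veg = 0.189/3.54 = 0.05339.
Total gain g = 0.20309.

0.20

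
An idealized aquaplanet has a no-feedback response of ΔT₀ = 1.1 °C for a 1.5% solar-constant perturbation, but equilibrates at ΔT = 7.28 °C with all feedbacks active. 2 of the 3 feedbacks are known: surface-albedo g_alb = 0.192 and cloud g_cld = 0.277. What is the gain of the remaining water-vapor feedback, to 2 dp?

Amplification A = ΔT/ΔT₀ = 7.28/1.1 = 6.618.
Total gain g = 1 − 1/A = 1 − 1/6.618 = 0.8489.
Known gains sum to 0.192 + 0.277 = 0.469.
g_wv = 0.8489 − 0.469 = 0.38.

0.38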